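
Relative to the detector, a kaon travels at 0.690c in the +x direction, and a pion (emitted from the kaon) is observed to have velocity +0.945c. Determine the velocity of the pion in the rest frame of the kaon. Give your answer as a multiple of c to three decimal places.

+0.733c

Invert the composition law: u' = (u − v)/(1 − uv/c²).
u' = (0.945 − 0.690) / (1 − (0.945)(0.690)) = 0.2550/0.3479 = 0.7329.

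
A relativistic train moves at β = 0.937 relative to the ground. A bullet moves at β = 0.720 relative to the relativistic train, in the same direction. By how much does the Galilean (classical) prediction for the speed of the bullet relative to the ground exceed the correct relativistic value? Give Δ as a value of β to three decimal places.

Δ = 0.668

Galilean: u_cl = 0.720 + 0.937 = 1.6570.
Relativistic: u_rel = (0.720 + 0.937) / (1 + 0.720·0.937) = 1.6570/1.6746 = 0.9895.
Δ = 1.6570 − 0.9895 = 0.6675.
(The classical prediction exceeds c; the relativistic result does not.)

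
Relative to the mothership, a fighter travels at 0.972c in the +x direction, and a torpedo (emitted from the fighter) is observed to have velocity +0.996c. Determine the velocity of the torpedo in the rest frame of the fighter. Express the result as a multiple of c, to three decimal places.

Invert the composition law: u' = (u − v)/(1 − uv/c²).
u' = (0.996 − 0.972) / (1 − (0.996)(0.972)) = 0.0240/0.0319 = 0.7526.

+0.753c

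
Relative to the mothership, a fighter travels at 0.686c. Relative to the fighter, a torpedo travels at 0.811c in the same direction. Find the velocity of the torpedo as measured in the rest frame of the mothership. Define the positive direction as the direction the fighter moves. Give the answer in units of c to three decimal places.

0.962c

With v = 0.686 and u' = 0.811 (in units of c),
u = (u' + v)/(1 + u'v/c²):
u = (0.811 + 0.686) / (1 + 0.811·0.686) = 1.4970/1.5563 = 0.9619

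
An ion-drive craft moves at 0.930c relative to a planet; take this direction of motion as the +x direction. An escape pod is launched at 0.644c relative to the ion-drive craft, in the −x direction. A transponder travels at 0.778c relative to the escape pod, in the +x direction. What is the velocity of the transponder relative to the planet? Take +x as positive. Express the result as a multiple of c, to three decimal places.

Apply u = (u' + v)/(1 + u'v/c²) successively, working outward toward the planet.
Start: velocity of the ion-drive craft relative to the planet = 0.9300c.
Compose with the escape pod (u' = -0.644 in the ion-drive craft frame): u_1 = (-0.644 + 0.930) / (1 + (-0.644)·0.930) = 0.2860/0.4011 = 0.7131.
Compose with the transponder (u' = 0.778 in the escape pod frame): u_2 = (0.778 + 0.713) / (1 + 0.778·0.713) = 1.4911/1.5548 = 0.9590.

+0.959c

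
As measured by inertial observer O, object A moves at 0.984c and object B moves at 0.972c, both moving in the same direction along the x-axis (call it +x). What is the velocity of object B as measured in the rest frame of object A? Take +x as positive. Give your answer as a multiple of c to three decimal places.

β_A = 0.984, β_B = 0.972.
Transform to A's frame with the inverse velocity-addition law: u' = (u − v)/(1 − uv/c²), taking u = β_B and v = β_A.
u' = (0.972 − 0.984) / (1 − (0.984)(0.972)) = -0.0120/0.0436 = -0.2755.

-0.276c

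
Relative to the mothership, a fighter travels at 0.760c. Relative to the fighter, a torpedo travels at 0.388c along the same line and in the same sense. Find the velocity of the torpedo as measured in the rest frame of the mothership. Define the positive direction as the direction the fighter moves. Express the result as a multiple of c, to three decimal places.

0.887c

With v = 0.760 and u' = 0.388 (in units of c),
u = (u' + v)/(1 + u'v/c²):
u = (0.388 + 0.760) / (1 + 0.388·0.760) = 1.1480/1.2949 = 0.8866
(Galilean addition would give +1.148c, exceeding c.)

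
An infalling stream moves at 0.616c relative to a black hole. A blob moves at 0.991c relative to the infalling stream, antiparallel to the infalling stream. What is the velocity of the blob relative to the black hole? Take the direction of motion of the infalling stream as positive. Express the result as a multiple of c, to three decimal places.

-0.963c

With v = 0.616 and u' = -0.991 (in units of c),
u = (u' + v)/(1 + u'v/c²):
u = (-0.991 + 0.616) / (1 + (-0.991)·0.616) = -0.3750/0.3895 = -0.9627
(Galilean addition would give -0.375c.)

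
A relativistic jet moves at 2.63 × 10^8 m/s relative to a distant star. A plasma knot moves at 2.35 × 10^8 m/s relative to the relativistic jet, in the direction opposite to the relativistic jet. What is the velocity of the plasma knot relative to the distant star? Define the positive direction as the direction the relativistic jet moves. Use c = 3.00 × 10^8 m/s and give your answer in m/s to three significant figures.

+8.94 × 10^7 m/s

In units of c (dividing by 3.00 × 10^8 m/s): v = 0.877, u' = -0.783.
u = (u' + v)/(1 + u'v/c²):
u = (-0.783 + 0.877) / (1 + (-0.783)·0.877) = 0.0933/0.3133 = 0.2979
Converting back: u = 0.2979 × 3.00 × 10^8 m/s.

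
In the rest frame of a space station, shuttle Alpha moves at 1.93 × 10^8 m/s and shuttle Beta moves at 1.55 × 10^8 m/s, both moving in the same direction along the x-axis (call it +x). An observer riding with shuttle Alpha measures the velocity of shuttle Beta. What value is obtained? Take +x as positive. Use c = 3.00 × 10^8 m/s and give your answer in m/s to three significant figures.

-5.69 × 10^7 m/s

β_A = 0.643, β_B = 0.517 (dividing each by c = 3.00 × 10^8 m/s).
Transform to A's frame with the inverse velocity-addition law: u' = (u − v)/(1 − uv/c²), taking u = β_B and v = β_A.
u' = (0.517 − 0.643) / (1 − (0.643)(0.517)) = -0.1267/0.6676 = -0.1897.
u' = -0.1897 × 3.00 × 10^8 m/s.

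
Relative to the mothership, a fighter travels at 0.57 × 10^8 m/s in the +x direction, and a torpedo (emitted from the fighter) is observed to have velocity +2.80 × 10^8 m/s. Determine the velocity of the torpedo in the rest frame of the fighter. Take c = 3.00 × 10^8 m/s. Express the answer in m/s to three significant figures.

v = 0.190c, u = 0.933c.
Invert the composition law: u' = (u − v)/(1 − uv/c²).
u' = (0.933 − 0.190) / (1 − (0.933)(0.190)) = 0.7433/0.8227 = 0.9036.
u' = 0.9036 × 3.00 × 10^8 m/s.

+2.71 × 10^8 m/s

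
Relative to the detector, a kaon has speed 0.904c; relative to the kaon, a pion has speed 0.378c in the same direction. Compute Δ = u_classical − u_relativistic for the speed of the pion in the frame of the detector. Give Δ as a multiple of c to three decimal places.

Galilean: u_cl = 0.378 + 0.904 = 1.2820.
Relativistic: u_rel = (0.378 + 0.904) / (1 + 0.378·0.904) = 1.2820/1.3417 = 0.9555.
Δ = 1.2820 − 0.9555 = 0.3265.
(The classical prediction exceeds c; the relativistic result does not.)

Δ = 0.327c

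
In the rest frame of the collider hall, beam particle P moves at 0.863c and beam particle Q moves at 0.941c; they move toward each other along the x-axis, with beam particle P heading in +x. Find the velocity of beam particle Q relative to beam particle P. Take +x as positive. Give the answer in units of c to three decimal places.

β_A = 0.863, β_B = -0.941.
Transform to A's frame with the inverse velocity-addition law: u' = (u − v)/(1 − uv/c²), taking u = β_B and v = β_A.
u' = (-0.941 − 0.863) / (1 − (0.863)(-0.941)) = -1.8040/1.8121 = -0.9955.

-0.996c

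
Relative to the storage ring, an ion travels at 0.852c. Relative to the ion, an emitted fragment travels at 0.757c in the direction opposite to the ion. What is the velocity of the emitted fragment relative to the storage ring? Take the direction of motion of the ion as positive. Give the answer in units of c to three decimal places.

+0.268c

With v = 0.852 and u' = -0.757 (in units of c),
u = (u' + v)/(1 + u'v/c²):
u = (-0.757 + 0.852) / (1 + (-0.757)·0.852) = 0.0950/0.3550 = 0.2676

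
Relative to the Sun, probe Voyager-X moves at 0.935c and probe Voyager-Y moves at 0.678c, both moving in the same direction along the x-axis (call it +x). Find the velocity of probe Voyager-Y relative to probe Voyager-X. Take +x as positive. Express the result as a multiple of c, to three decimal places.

-0.702c

β_A = 0.935, β_B = 0.678.
Transform to A's frame with the inverse velocity-addition law: u' = (u − v)/(1 − uv/c²), taking u = β_B and v = β_A.
u' = (0.678 − 0.935) / (1 − (0.935)(0.678)) = -0.2570/0.3661 = -0.7021.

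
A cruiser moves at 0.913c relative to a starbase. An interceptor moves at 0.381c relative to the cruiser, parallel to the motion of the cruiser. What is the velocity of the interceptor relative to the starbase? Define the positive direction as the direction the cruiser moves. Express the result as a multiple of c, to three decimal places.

0.960c

With v = 0.913 and u' = 0.381 (in units of c),
u = (u' + v)/(1 + u'v/c²):
u = (0.381 + 0.913) / (1 + 0.381·0.913) = 1.2940/1.3479 = 0.9600
(Galilean addition would give +1.294c, exceeding c.)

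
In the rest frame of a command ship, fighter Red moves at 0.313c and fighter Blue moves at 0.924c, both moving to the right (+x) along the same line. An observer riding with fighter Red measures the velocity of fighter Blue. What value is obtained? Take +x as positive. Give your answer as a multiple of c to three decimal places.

+0.860c

β_A = 0.313, β_B = 0.924.
Transform to A's frame with the inverse velocity-addition law: u' = (u − v)/(1 − uv/c²), taking u = β_B and v = β_A.
u' = (0.924 − 0.313) / (1 − (0.313)(0.924)) = 0.6110/0.7108 = 0.8596.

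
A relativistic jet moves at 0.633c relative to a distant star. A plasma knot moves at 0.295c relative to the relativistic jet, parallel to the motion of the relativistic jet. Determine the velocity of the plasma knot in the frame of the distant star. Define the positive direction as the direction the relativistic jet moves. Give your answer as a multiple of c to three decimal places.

With v = 0.633 and u' = 0.295 (in units of c),
u = (u' + v)/(1 + u'v/c²):
u = (0.295 + 0.633) / (1 + 0.295·0.633) = 0.9280/1.1867 = 0.7820

0.782c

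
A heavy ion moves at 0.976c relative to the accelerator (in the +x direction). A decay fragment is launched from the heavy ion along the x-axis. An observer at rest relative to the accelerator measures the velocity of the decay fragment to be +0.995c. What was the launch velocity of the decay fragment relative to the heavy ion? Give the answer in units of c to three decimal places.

+0.658c

Invert the composition law: u' = (u − v)/(1 − uv/c²).
u' = (0.995 − 0.976) / (1 − (0.995)(0.976)) = 0.0190/0.0289 = 0.6579.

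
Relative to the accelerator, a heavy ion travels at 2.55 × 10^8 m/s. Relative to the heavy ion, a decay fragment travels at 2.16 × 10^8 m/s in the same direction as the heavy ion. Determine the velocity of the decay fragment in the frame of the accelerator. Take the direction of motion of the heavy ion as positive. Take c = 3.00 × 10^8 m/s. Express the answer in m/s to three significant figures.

In units of c (dividing by 3.00 × 10^8 m/s): v = 0.850, u' = 0.720.
u = (u' + v)/(1 + u'v/c²):
u = (0.720 + 0.850) / (1 + 0.720·0.850) = 1.5700/1.6120 = 0.9739
Converting back: u = 0.9739 × 3.00 × 10^8 m/s.

2.92 × 10^8 m/s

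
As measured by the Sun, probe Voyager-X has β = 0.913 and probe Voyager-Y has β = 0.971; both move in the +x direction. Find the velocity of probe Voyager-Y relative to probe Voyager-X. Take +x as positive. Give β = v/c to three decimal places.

β_A = 0.913, β_B = 0.971.
Transform to A's frame with the inverse velocity-addition law: u' = (u − v)/(1 − uv/c²), taking u = β_B and v = β_A.
u' = (0.971 − 0.913) / (1 − (0.913)(0.971)) = 0.0580/0.1135 = 0.5111.

β = +0.511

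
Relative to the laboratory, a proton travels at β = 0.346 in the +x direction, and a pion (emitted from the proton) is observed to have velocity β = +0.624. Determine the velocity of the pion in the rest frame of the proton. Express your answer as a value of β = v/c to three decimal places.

β = +0.355

Invert the composition law: u' = (u − v)/(1 − uv/c²).
u' = (0.624 − 0.346) / (1 − (0.624)(0.346)) = 0.2780/0.7841 = 0.3545.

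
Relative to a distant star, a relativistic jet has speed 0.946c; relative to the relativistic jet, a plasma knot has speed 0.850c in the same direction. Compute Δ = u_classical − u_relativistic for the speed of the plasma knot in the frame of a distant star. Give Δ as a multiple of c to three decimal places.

Δ = 0.800c

Galilean: u_cl = 0.850 + 0.946 = 1.7960.
Relativistic: u_rel = (0.850 + 0.946) / (1 + 0.850·0.946) = 1.7960/1.8041 = 0.9955.
Δ = 1.7960 − 0.9955 = 0.8005.
(The classical prediction exceeds c; the relativistic result does not.)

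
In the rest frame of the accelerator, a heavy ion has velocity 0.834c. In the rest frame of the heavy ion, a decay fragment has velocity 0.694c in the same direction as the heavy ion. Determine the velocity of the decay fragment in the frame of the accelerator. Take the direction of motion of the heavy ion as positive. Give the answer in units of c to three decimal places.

With v = 0.834 and u' = 0.694 (in units of c),
u = (u' + v)/(1 + u'v/c²):
u = (0.694 + 0.834) / (1 + 0.694·0.834) = 1.5280/1.5788 = 0.9678
(Galilean addition would give +1.528c, exceeding c.)

0.968c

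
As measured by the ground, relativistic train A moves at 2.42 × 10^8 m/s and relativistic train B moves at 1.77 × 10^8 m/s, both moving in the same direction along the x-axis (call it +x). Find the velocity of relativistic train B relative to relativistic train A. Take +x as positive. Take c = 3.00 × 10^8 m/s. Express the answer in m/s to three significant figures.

β_A = 0.807, β_B = 0.590 (dividing each by c = 3.00 × 10^8 m/s).
Transform to A's frame with the inverse velocity-addition law: u' = (u − v)/(1 − uv/c²), taking u = β_B and v = β_A.
u' = (0.590 − 0.807) / (1 − (0.807)(0.590)) = -0.2167/0.5241 = -0.4134.
u' = -0.4134 × 3.00 × 10^8 m/s.

-1.24 × 10^8 m/s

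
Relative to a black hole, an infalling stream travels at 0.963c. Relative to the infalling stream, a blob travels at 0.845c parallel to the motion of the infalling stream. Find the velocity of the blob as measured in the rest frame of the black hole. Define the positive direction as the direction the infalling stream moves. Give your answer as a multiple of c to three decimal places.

With v = 0.963 and u' = 0.845 (in units of c),
u = (u' + v)/(1 + u'v/c²):
u = (0.845 + 0.963) / (1 + 0.845·0.963) = 1.8080/1.8137 = 0.9968
(Galilean addition would give +1.808c, exceeding c.)

0.997c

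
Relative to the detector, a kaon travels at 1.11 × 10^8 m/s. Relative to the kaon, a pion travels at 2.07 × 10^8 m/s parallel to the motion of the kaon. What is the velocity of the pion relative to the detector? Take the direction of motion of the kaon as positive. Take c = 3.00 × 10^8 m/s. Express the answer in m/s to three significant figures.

In units of c (dividing by 3.00 × 10^8 m/s): v = 0.370, u' = 0.690.
u = (u' + v)/(1 + u'v/c²):
u = (0.690 + 0.370) / (1 + 0.690·0.370) = 1.0600/1.2553 = 0.8444
(Galilean addition would give +1.060c, exceeding c.)
Converting back: u = 0.8444 × 3.00 × 10^8 m/s.

2.53 × 10^8 m/s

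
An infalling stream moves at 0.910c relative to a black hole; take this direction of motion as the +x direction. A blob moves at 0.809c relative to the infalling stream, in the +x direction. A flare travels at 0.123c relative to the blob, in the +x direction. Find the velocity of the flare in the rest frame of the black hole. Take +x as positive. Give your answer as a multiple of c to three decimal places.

Apply u = (u' + v)/(1 + u'v/c²) successively, working outward toward the black hole.
Start: velocity of the infalling stream relative to the black hole = 0.9100c.
Compose with the blob (u' = 0.809 in the infalling stream frame): u_1 = (0.809 + 0.910) / (1 + 0.809·0.910) = 1.7190/1.7362 = 0.9901.
Compose with the flare (u' = 0.123 in the blob frame): u_2 = (0.123 + 0.990) / (1 + 0.123·0.990) = 1.1131/1.1218 = 0.9923.

0.992c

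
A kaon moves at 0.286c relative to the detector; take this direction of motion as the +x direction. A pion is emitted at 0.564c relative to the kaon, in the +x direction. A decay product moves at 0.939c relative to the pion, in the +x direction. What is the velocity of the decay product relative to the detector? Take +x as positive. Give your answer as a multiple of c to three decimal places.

0.990c

Apply u = (u' + v)/(1 + u'v/c²) successively, working outward toward the detector.
Start: velocity of the kaon relative to the detector = 0.2860c.
Compose with the pion (u' = 0.564 in the kaon frame): u_1 = (0.564 + 0.286) / (1 + 0.564·0.286) = 0.8500/1.1613 = 0.7319.
Compose with the decay product (u' = 0.939 in the pion frame): u_2 = (0.939 + 0.732) / (1 + 0.939·0.732) = 1.6709/1.6873 = 0.9903.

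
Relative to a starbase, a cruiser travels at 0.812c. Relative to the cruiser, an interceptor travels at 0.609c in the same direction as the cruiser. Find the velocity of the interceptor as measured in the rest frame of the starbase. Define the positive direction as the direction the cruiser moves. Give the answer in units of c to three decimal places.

0.951c

With v = 0.812 and u' = 0.609 (in units of c),
u = (u' + v)/(1 + u'v/c²):
u = (0.609 + 0.812) / (1 + 0.609·0.812) = 1.4210/1.4945 = 0.9508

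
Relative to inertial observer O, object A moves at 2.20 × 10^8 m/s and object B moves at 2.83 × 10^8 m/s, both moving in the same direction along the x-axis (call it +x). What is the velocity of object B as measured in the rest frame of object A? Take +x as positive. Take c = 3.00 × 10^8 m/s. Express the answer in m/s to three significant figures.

β_A = 0.733, β_B = 0.943 (dividing each by c = 3.00 × 10^8 m/s).
Transform to A's frame with the inverse velocity-addition law: u' = (u − v)/(1 − uv/c²), taking u = β_B and v = β_A.
u' = (0.943 − 0.733) / (1 − (0.733)(0.943)) = 0.2100/0.3082 = 0.6813.
u' = 0.6813 × 3.00 × 10^8 m/s.

+2.04 × 10^8 m/s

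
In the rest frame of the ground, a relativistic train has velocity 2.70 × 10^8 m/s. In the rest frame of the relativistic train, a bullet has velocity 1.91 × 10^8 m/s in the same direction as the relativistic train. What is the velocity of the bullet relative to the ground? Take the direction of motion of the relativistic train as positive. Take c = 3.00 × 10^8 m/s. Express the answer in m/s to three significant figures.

In units of c (dividing by 3.00 × 10^8 m/s): v = 0.900, u' = 0.637.
u = (u' + v)/(1 + u'v/c²):
u = (0.637 + 0.900) / (1 + 0.637·0.900) = 1.5367/1.5730 = 0.9769
(Galilean addition would give +1.537c, exceeding c.)
Converting back: u = 0.9769 × 3.00 × 10^8 m/s.

2.93 × 10^8 m/s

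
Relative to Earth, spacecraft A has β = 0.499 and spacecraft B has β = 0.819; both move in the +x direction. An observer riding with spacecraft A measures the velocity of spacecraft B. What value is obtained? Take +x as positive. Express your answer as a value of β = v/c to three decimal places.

β = +0.541

β_A = 0.499, β_B = 0.819.
Transform to A's frame with the inverse velocity-addition law: u' = (u − v)/(1 − uv/c²), taking u = β_B and v = β_A.
u' = (0.819 − 0.499) / (1 − (0.499)(0.819)) = 0.3200/0.5913 = 0.5412.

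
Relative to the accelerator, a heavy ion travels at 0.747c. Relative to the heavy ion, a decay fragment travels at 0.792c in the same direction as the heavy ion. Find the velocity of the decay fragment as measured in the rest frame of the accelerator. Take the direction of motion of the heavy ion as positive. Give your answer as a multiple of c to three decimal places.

0.967c

With v = 0.747 and u' = 0.792 (in units of c),
u = (u' + v)/(1 + u'v/c²):
u = (0.792 + 0.747) / (1 + 0.792·0.747) = 1.5390/1.5916 = 0.9669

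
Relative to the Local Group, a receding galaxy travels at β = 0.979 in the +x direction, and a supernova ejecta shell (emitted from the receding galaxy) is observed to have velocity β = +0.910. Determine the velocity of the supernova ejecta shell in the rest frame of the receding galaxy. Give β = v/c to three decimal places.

Invert the composition law: u' = (u − v)/(1 − uv/c²).
u' = (0.910 − 0.979) / (1 − (0.910)(0.979)) = -0.0690/0.1091 = -0.6324.

β = -0.632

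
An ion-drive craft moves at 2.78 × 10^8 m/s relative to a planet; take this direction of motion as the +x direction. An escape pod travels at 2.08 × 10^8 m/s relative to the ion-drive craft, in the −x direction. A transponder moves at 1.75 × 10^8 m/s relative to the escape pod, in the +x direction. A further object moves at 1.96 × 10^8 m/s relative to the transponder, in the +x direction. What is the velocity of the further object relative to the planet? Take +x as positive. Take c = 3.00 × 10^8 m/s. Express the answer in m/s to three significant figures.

+2.93 × 10^8 m/s

Apply u = (u' + v)/(1 + u'v/c²) successively, working outward toward the planet.
(Dividing each given speed by c = 3.00 × 10^8 m/s to work in units of c.)
Start: velocity of the ion-drive craft relative to the planet = 0.9267c.
Compose with the escape pod (u' = -0.693 in the ion-drive craft frame): u_1 = (-0.693 + 0.927) / (1 + (-0.693)·0.927) = 0.2333/0.3575 = 0.6527.
Compose with the transponder (u' = 0.583 in the escape pod frame): u_2 = (0.583 + 0.653) / (1 + 0.583·0.653) = 1.2360/1.3807 = 0.8952.
Compose with the further object (u' = 0.653 in the transponder frame): u_3 = (0.653 + 0.895) / (1 + 0.653·0.895) = 1.5485/1.5849 = 0.9771.
So u = 0.9771 × 3.00 × 10^8 m/s.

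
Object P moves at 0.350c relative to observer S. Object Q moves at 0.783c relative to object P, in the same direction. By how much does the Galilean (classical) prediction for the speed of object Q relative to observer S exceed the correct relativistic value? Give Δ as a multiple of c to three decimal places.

Galilean: u_cl = 0.783 + 0.350 = 1.1330.
Relativistic: u_rel = (0.783 + 0.350) / (1 + 0.783·0.350) = 1.1330/1.2740 = 0.8893.
Δ = 1.1330 − 0.8893 = 0.2437.
(The classical prediction exceeds c; the relativistic result does not.)

Δ = 0.244c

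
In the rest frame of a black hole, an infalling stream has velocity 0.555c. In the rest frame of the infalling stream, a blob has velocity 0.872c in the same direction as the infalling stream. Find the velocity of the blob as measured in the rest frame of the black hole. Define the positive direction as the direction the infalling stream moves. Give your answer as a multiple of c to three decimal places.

0.962c

With v = 0.555 and u' = 0.872 (in units of c),
u = (u' + v)/(1 + u'v/c²):
u = (0.872 + 0.555) / (1 + 0.872·0.555) = 1.4270/1.4840 = 0.9616
(Galilean addition would give +1.427c, exceeding c.)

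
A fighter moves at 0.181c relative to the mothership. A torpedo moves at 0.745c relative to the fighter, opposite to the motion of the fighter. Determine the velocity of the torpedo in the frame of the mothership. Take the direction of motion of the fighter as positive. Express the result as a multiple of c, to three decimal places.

-0.652c

With v = 0.181 and u' = -0.745 (in units of c),
u = (u' + v)/(1 + u'v/c²):
u = (-0.745 + 0.181) / (1 + (-0.745)·0.181) = -0.5640/0.8652 = -0.6519
(Galilean addition would give -0.564c.)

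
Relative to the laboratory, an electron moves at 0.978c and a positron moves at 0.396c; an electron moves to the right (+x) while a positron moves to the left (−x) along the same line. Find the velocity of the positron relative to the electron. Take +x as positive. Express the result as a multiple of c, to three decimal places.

β_A = 0.978, β_B = -0.396.
Transform to A's frame with the inverse velocity-addition law: u' = (u − v)/(1 − uv/c²), taking u = β_B and v = β_A.
u' = (-0.396 − 0.978) / (1 − (0.978)(-0.396)) = -1.3740/1.3873 = -0.9904.

-0.990c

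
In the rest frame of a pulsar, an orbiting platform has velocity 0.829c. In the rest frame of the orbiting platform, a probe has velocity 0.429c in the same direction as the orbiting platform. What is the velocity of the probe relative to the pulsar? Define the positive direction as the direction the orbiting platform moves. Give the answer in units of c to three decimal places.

With v = 0.829 and u' = 0.429 (in units of c),
u = (u' + v)/(1 + u'v/c²):
u = (0.429 + 0.829) / (1 + 0.429·0.829) = 1.2580/1.3556 = 0.9280

0.928c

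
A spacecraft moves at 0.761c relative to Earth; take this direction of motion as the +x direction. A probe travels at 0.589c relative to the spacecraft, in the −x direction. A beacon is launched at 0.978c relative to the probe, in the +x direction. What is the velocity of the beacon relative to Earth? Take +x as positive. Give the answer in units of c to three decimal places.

Apply u = (u' + v)/(1 + u'v/c²) successively, working outward toward Earth.
Start: velocity of the spacecraft relative to Earth = 0.7610c.
Compose with the probe (u' = -0.589 in the spacecraft frame): u_1 = (-0.589 + 0.761) / (1 + (-0.589)·0.761) = 0.1720/0.5518 = 0.3117.
Compose with the beacon (u' = 0.978 in the probe frame): u_2 = (0.978 + 0.312) / (1 + 0.978·0.312) = 1.2897/1.3049 = 0.9884.

+0.988c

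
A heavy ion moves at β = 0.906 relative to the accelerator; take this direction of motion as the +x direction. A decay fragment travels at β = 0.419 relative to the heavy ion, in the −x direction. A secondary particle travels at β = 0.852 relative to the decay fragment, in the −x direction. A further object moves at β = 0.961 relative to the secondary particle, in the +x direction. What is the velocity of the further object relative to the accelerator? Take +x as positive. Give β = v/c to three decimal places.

β = +0.942

Apply u = (u' + v)/(1 + u'v/c²) successively, working outward toward the accelerator.
Start: velocity of the heavy ion relative to the accelerator = 0.9060c.
Compose with the decay fragment (u' = -0.419 in the heavy ion frame): u_1 = (-0.419 + 0.906) / (1 + (-0.419)·0.906) = 0.4870/0.6204 = 0.7850.
Compose with the secondary particle (u' = -0.852 in the decay fragment frame): u_2 = (-0.852 + 0.785) / (1 + (-0.852)·0.785) = -0.0670/0.3312 = -0.2023.
Compose with the further object (u' = 0.961 in the secondary particle frame): u_3 = (0.961 + (-0.202)) / (1 + 0.961·(-0.202)) = 0.7587/0.8056 = 0.9418.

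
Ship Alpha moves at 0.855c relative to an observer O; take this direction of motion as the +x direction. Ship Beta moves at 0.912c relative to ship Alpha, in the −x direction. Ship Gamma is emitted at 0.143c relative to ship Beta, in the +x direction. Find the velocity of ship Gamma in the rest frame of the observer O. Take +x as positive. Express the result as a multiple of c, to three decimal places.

Apply u = (u' + v)/(1 + u'v/c²) successively, working outward toward the observer O.
Start: velocity of ship Alpha relative to the observer O = 0.8550c.
Compose with ship Beta (u' = -0.912 in ship Alpha frame): u_1 = (-0.912 + 0.855) / (1 + (-0.912)·0.855) = -0.0570/0.2202 = -0.2588.
Compose with ship Gamma (u' = 0.143 in ship Beta frame): u_2 = (0.143 + (-0.259)) / (1 + 0.143·(-0.259)) = -0.1158/0.9630 = -0.1203.

-0.120c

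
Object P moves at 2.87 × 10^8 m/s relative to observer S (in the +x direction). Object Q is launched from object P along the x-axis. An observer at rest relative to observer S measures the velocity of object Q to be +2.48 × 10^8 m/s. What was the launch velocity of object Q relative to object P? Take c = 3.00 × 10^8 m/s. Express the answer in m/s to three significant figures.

-1.86 × 10^8 m/s

v = 0.957c, u = 0.827c.
Invert the composition law: u' = (u − v)/(1 − uv/c²).
u' = (0.827 − 0.957) / (1 − (0.827)(0.957)) = -0.1300/0.2092 = -0.6215.
u' = -0.6215 × 3.00 × 10^8 m/s.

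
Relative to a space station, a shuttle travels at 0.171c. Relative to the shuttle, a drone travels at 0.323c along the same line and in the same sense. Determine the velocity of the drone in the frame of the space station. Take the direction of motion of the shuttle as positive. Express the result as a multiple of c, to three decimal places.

With v = 0.171 and u' = 0.323 (in units of c),
u = (u' + v)/(1 + u'v/c²):
u = (0.323 + 0.171) / (1 + 0.323·0.171) = 0.4940/1.0552 = 0.4681

0.468c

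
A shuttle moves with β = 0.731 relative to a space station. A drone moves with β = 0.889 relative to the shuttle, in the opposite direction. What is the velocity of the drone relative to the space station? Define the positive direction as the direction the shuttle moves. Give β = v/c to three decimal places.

With v = 0.731 and u' = -0.889 (in units of c),
u = (u' + v)/(1 + u'v/c²):
u = (-0.889 + 0.731) / (1 + (-0.889)·0.731) = -0.1580/0.3501 = -0.4512

β = -0.451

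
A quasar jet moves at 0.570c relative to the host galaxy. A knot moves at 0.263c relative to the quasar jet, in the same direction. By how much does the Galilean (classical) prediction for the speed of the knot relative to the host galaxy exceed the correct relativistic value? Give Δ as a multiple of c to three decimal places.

Galilean: u_cl = 0.263 + 0.570 = 0.8330.
Relativistic: u_rel = (0.263 + 0.570) / (1 + 0.263·0.570) = 0.8330/1.1499 = 0.7244.
Δ = 0.8330 − 0.7244 = 0.1086.

Δ = 0.109c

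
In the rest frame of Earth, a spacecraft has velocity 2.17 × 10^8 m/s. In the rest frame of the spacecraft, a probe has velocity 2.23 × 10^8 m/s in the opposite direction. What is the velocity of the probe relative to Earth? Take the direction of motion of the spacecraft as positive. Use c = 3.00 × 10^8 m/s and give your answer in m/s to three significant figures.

In units of c (dividing by 3.00 × 10^8 m/s): v = 0.723, u' = -0.743.
u = (u' + v)/(1 + u'v/c²):
u = (-0.743 + 0.723) / (1 + (-0.743)·0.723) = -0.0200/0.4623 = -0.0433
(Galilean addition would give -0.020c.)
Converting back: u = -0.0433 × 3.00 × 10^8 m/s.

-1.30 × 10^7 m/s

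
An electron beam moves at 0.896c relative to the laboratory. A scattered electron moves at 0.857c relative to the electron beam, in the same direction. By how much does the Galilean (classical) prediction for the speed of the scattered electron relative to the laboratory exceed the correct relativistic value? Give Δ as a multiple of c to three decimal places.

Δ = 0.761c

Galilean: u_cl = 0.857 + 0.896 = 1.7530.
Relativistic: u_rel = (0.857 + 0.896) / (1 + 0.857·0.896) = 1.7530/1.7679 = 0.9916.
Δ = 1.7530 − 0.9916 = 0.7614.
(The classical prediction exceeds c; the relativistic result does not.)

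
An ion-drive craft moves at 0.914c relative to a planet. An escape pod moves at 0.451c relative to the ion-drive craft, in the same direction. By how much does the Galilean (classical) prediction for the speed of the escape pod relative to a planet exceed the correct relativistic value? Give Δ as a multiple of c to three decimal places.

Galilean: u_cl = 0.451 + 0.914 = 1.3650.
Relativistic: u_rel = (0.451 + 0.914) / (1 + 0.451·0.914) = 1.3650/1.4122 = 0.9666.
Δ = 1.3650 − 0.9666 = 0.3984.
(The classical prediction exceeds c; the relativistic result does not.)

Δ = 0.398c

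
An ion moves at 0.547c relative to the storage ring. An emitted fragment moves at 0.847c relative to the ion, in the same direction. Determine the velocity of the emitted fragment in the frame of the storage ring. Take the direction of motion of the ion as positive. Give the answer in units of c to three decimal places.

0.953c

With v = 0.547 and u' = 0.847 (in units of c),
u = (u' + v)/(1 + u'v/c²):
u = (0.847 + 0.547) / (1 + 0.847·0.547) = 1.3940/1.4633 = 0.9526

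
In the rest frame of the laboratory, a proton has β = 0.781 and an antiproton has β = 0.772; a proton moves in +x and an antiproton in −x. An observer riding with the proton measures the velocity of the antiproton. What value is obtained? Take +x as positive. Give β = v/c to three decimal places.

β = -0.969

β_A = 0.781, β_B = -0.772.
Transform to A's frame with the inverse velocity-addition law: u' = (u − v)/(1 − uv/c²), taking u = β_B and v = β_A.
u' = (-0.772 − 0.781) / (1 − (0.781)(-0.772)) = -1.5530/1.6029 = -0.9688.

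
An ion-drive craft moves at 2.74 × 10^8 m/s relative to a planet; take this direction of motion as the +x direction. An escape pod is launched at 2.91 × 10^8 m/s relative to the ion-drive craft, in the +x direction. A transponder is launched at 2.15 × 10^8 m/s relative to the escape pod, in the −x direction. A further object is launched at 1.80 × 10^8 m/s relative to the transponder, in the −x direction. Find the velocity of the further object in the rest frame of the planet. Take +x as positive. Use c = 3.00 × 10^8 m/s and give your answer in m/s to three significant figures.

Apply u = (u' + v)/(1 + u'v/c²) successively, working outward toward the planet.
(Dividing each given speed by c = 3.00 × 10^8 m/s to work in units of c.)
Start: velocity of the ion-drive craft relative to the planet = 0.9133c.
Compose with the escape pod (u' = 0.970 in the ion-drive craft frame): u_1 = (0.970 + 0.913) / (1 + 0.970·0.913) = 1.8833/1.8859 = 0.9986.
Compose with the transponder (u' = -0.717 in the escape pod frame): u_2 = (-0.717 + 0.999) / (1 + (-0.717)·0.999) = 0.2820/0.2843 = 0.9917.
Compose with the further object (u' = -0.600 in the transponder frame): u_3 = (-0.600 + 0.992) / (1 + (-0.600)·0.992) = 0.3917/0.4050 = 0.9671.
So u = 0.9671 × 3.00 × 10^8 m/s.

+2.90 × 10^8 m/s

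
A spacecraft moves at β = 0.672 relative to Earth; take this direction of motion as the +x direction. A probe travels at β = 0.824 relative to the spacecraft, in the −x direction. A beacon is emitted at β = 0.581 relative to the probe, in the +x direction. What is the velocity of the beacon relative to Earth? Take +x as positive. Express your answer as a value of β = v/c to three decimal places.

β = +0.300

Apply u = (u' + v)/(1 + u'v/c²) successively, working outward toward Earth.
Start: velocity of the spacecraft relative to Earth = 0.6720c.
Compose with the probe (u' = -0.824 in the spacecraft frame): u_1 = (-0.824 + 0.672) / (1 + (-0.824)·0.672) = -0.1520/0.4463 = -0.3406.
Compose with the beacon (u' = 0.581 in the probe frame): u_2 = (0.581 + (-0.341)) / (1 + 0.581·(-0.341)) = 0.2404/0.8021 = 0.2997.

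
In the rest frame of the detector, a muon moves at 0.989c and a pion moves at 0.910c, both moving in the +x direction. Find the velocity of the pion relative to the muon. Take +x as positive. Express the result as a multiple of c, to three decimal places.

-0.790c

β_A = 0.989, β_B = 0.910.
Transform to A's frame with the inverse velocity-addition law: u' = (u − v)/(1 − uv/c²), taking u = β_B and v = β_A.
u' = (0.910 − 0.989) / (1 − (0.989)(0.910)) = -0.0790/0.1000 = -0.7899.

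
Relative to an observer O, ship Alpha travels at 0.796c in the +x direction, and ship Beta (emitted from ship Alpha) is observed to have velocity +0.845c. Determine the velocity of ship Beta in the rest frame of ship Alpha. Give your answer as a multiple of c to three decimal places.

Invert the composition law: u' = (u − v)/(1 − uv/c²).
u' = (0.845 − 0.796) / (1 − (0.845)(0.796)) = 0.0490/0.3274 = 0.1497.

+0.150c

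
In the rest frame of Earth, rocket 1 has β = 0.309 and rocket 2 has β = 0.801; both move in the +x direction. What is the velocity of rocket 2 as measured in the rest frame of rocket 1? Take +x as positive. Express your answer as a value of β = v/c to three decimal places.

β_A = 0.309, β_B = 0.801.
Transform to A's frame with the inverse velocity-addition law: u' = (u − v)/(1 − uv/c²), taking u = β_B and v = β_A.
u' = (0.801 − 0.309) / (1 − (0.309)(0.801)) = 0.4920/0.7525 = 0.6538.

β = +0.654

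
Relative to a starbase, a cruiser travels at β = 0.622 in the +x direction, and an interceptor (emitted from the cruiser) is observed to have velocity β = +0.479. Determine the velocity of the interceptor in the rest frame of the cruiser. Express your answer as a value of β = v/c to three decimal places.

Invert the composition law: u' = (u − v)/(1 − uv/c²).
u' = (0.479 − 0.622) / (1 − (0.479)(0.622)) = -0.1430/0.7021 = -0.2037.

β = -0.204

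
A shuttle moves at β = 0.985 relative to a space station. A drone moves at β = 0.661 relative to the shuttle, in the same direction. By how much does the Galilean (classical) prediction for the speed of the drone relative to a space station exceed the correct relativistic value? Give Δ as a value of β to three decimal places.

Δ = 0.649

Galilean: u_cl = 0.661 + 0.985 = 1.6460.
Relativistic: u_rel = (0.661 + 0.985) / (1 + 0.661·0.985) = 1.6460/1.6511 = 0.9969.
Δ = 1.6460 − 0.9969 = 0.6491.
(The classical prediction exceeds c; the relativistic result does not.)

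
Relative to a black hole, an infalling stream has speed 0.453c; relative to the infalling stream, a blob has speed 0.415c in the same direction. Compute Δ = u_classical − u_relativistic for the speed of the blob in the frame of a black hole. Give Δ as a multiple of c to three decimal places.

Δ = 0.137c

Galilean: u_cl = 0.415 + 0.453 = 0.8680.
Relativistic: u_rel = (0.415 + 0.453) / (1 + 0.415·0.453) = 0.8680/1.1880 = 0.7306.
Δ = 0.8680 − 0.7306 = 0.1374.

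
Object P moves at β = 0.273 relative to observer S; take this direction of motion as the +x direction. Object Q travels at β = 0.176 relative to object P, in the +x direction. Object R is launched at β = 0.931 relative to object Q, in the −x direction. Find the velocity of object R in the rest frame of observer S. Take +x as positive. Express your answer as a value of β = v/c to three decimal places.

β = -0.836

Apply u = (u' + v)/(1 + u'v/c²) successively, working outward toward observer S.
Start: velocity of object P relative to observer S = 0.2730c.
Compose with object Q (u' = 0.176 in object P frame): u_1 = (0.176 + 0.273) / (1 + 0.176·0.273) = 0.4490/1.0480 = 0.4284.
Compose with object R (u' = -0.931 in object Q frame): u_2 = (-0.931 + 0.428) / (1 + (-0.931)·0.428) = -0.5026/0.6011 = -0.8360.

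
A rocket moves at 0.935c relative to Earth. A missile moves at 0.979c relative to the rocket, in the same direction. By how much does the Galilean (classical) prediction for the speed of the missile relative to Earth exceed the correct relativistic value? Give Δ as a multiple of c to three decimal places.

Galilean: u_cl = 0.979 + 0.935 = 1.9140.
Relativistic: u_rel = (0.979 + 0.935) / (1 + 0.979·0.935) = 1.9140/1.9154 = 0.9993.
Δ = 1.9140 − 0.9993 = 0.9147.
(The classical prediction exceeds c; the relativistic result does not.)

Δ = 0.915c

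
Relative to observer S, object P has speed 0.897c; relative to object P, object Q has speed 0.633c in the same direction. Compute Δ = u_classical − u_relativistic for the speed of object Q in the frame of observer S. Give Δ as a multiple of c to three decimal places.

Galilean: u_cl = 0.633 + 0.897 = 1.5300.
Relativistic: u_rel = (0.633 + 0.897) / (1 + 0.633·0.897) = 1.5300/1.5678 = 0.9759.
Δ = 1.5300 − 0.9759 = 0.5541.
(The classical prediction exceeds c; the relativistic result does not.)

Δ = 0.554c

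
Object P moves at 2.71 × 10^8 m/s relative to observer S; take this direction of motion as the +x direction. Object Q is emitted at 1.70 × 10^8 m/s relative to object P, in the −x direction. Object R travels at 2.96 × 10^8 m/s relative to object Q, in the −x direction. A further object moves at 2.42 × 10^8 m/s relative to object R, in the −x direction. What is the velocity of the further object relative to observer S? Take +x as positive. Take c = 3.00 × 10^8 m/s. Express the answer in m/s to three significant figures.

Apply u = (u' + v)/(1 + u'v/c²) successively, working outward toward observer S.
(Dividing each given speed by c = 3.00 × 10^8 m/s to work in units of c.)
Start: velocity of object P relative to observer S = 0.9033c.
Compose with object Q (u' = -0.567 in object P frame): u_1 = (-0.567 + 0.903) / (1 + (-0.567)·0.903) = 0.3367/0.4881 = 0.6897.
Compose with object R (u' = -0.987 in object Q frame): u_2 = (-0.987 + 0.690) / (1 + (-0.987)·0.690) = -0.2969/0.3195 = -0.9295.
Compose with the further object (u' = -0.807 in object R frame): u_3 = (-0.807 + (-0.929)) / (1 + (-0.807)·(-0.929)) = -1.7361/1.7498 = -0.9922.
So u = -0.9922 × 3.00 × 10^8 m/s.

-2.98 × 10^8 m/s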